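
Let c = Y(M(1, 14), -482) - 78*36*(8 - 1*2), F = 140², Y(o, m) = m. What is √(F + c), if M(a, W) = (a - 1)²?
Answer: √2270 ≈ 47.645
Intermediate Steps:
M(a, W) = (-1 + a)²
F = 19600
c = -17330 (c = -482 - 78*36*(8 - 1*2) = -482 - 2808*(8 - 2) = -482 - 2808*6 = -482 - 1*16848 = -482 - 16848 = -17330)
√(F + c) = √(19600 - 17330) = √2270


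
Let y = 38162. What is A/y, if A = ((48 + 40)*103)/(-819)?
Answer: -4532/15627339 ≈ -0.00029000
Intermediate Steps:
A = -9064/819 (A = (88*103)*(-1/819) = 9064*(-1/819) = -9064/819 ≈ -11.067)
A/y = -9064/819/38162 = -9064/819*1/38162 = -4532/15627339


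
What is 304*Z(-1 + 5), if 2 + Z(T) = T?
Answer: 608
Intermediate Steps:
Z(T) = -2 + T
304*Z(-1 + 5) = 304*(-2 + (-1 + 5)) = 304*(-2 + 4) = 304*2 = 608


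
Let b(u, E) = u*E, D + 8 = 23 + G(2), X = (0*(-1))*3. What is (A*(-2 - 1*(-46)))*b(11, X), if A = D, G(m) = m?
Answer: 0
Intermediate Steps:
X = 0 (X = 0*3 = 0)
D = 17 (D = -8 + (23 + 2) = -8 + 25 = 17)
A = 17
b(u, E) = E*u
(A*(-2 - 1*(-46)))*b(11, X) = (17*(-2 - 1*(-46)))*(0*11) = (17*(-2 + 46))*0 = (17*44)*0 = 748*0 = 0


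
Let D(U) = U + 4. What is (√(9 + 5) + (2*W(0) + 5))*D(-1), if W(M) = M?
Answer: 15 + 3*√14 ≈ 26.225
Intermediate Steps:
D(U) = 4 + U
(√(9 + 5) + (2*W(0) + 5))*D(-1) = (√(9 + 5) + (2*0 + 5))*(4 - 1) = (√14 + (0 + 5))*3 = (√14 + 5)*3 = (5 + √14)*3 = 15 + 3*√14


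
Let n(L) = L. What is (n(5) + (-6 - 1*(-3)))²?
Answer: 4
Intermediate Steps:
(n(5) + (-6 - 1*(-3)))² = (5 + (-6 - 1*(-3)))² = (5 + (-6 + 3))² = (5 - 3)² = 2² = 4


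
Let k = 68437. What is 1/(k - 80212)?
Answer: -1/11775 ≈ -8.4926e-5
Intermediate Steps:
1/(k - 80212) = 1/(68437 - 80212) = 1/(-11775) = -1/11775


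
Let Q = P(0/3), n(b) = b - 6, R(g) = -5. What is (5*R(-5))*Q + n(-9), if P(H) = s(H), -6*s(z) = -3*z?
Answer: -15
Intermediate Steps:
s(z) = z/2 (s(z) = -(-1)*z/2 = z/2)
P(H) = H/2
n(b) = -6 + b
Q = 0 (Q = (0/3)/2 = (0*(1/3))/2 = (1/2)*0 = 0)
(5*R(-5))*Q + n(-9) = (5*(-5))*0 + (-6 - 9) = -25*0 - 15 = 0 - 15 = -15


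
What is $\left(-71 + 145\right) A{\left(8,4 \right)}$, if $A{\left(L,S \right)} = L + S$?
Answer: $888$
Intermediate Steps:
$\left(-71 + 145\right) A{\left(8,4 \right)} = \left(-71 + 145\right) \left(8 + 4\right) = 74 \cdot 12 = 888$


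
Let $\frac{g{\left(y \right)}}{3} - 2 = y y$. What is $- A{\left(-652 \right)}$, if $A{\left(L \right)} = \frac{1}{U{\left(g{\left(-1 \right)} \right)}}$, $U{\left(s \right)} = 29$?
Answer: $- \frac{1}{29} \approx -0.034483$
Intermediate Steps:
$g{\left(y \right)} = 6 + 3 y^{2}$ ($g{\left(y \right)} = 6 + 3 y y = 6 + 3 y^{2}$)
$A{\left(L \right)} = \frac{1}{29}$
$- A{\left(-652 \right)} = \left(-1\right) \frac{1}{29} = - \frac{1}{29}$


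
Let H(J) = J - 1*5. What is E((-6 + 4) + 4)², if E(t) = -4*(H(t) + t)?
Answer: 16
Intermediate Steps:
H(J) = -5 + J (H(J) = J - 5 = -5 + J)
E(t) = 20 - 8*t (E(t) = -4*((-5 + t) + t) = -4*(-5 + 2*t) = 20 - 8*t)
E((-6 + 4) + 4)² = (20 - 8*((-6 + 4) + 4))² = (20 - 8*(-2 + 4))² = (20 - 8*2)² = (20 - 16)² = 4² = 16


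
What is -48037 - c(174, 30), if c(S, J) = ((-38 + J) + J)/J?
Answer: -720566/15 ≈ -48038.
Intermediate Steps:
c(S, J) = (-38 + 2*J)/J
-48037 - c(174, 30) = -48037 - (2 - 38/30) = -48037 - (2 - 38*1/30) = -48037 - (2 - 19/15) = -48037 - 1*11/15 = -48037 - 11/15 = -720566/15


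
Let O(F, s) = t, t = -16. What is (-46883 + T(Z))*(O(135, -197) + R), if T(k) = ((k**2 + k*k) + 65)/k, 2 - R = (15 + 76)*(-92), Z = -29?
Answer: -11378196732/29 ≈ -3.9235e+8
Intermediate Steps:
O(F, s) = -16
R = 8374 (R = 2 - (15 + 76)*(-92) = 2 - 91*(-92) = 2 - 1*(-8372) = 2 + 8372 = 8374)
T(k) = (65 + 2*k**2)/k (T(k) = ((k**2 + k**2) + 65)/k = (2*k**2 + 65)/k = (65 + 2*k**2)/k)
(-46883 + T(Z))*(O(135, -197) + R) = (-46883 + (2*(-29) + 65/(-29)))*(-16 + 8374) = (-46883 + (-58 + 65*(-1/29)))*8358 = (-46883 + (-58 - 65/29))*8358 = (-46883 - 1747/29)*8358 = -1361354/29*8358 = -11378196732/29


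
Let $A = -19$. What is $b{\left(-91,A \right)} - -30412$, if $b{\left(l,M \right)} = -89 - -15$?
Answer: $30338$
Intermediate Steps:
$b{\left(l,M \right)} = -74$ ($b{\left(l,M \right)} = -89 + 15 = -74$)
$b{\left(-91,A \right)} - -30412 = -74 - -30412 = -74 + 30412 = 30338$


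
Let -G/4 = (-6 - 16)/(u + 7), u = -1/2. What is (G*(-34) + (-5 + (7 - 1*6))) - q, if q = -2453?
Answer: 25853/13 ≈ 1988.7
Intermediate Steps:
u = -1/2 (u = -1*1/2 = -1/2 ≈ -0.50000)
G = 176/13 (G = -4*(-6 - 16)/(-1/2 + 7) = -(-88)/13/2 = -(-88)*2/13 = -4*(-44/13) = 176/13 ≈ 13.538)
(G*(-34) + (-5 + (7 - 1*6))) - q = ((176/13)*(-34) + (-5 + (7 - 1*6))) - 1*(-2453) = (-5984/13 + (-5 + (7 - 6))) + 2453 = (-5984/13 + (-5 + 1)) + 2453 = (-5984/13 - 4) + 2453 = -6036/13 + 2453 = 25853/13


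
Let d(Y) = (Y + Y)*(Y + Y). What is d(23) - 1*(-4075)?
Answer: 6191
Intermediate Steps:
d(Y) = 4*Y**2 (d(Y) = (2*Y)*(2*Y) = 4*Y**2)
d(23) - 1*(-4075) = 4*23**2 - 1*(-4075) = 4*529 + 4075 = 2116 + 4075 = 6191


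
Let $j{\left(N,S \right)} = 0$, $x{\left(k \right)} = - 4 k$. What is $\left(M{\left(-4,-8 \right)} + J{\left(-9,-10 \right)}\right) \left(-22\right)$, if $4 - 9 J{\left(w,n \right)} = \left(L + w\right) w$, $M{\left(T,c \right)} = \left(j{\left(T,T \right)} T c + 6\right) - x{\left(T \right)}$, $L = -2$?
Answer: $\frac{4070}{9} \approx 452.22$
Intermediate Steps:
$M{\left(T,c \right)} = 6 + 4 T$ ($M{\left(T,c \right)} = \left(0 T c + 6\right) - - 4 T = \left(0 c + 6\right) + 4 T = \left(0 + 6\right) + 4 T = 6 + 4 T$)
$J{\left(w,n \right)} = \frac{4}{9} - \frac{w \left(-2 + w\right)}{9}$ ($J{\left(w,n \right)} = \frac{4}{9} - \frac{\left(-2 + w\right) w}{9} = \frac{4}{9} - \frac{w \left(-2 + w\right)}{9}$)
$\left(M{\left(-4,-8 \right)} + J{\left(-9,-10 \right)}\right) \left(-22\right) = \left(\left(6 + 4 \left(-4\right)\right) + \left(\frac{4}{9} - \frac{\left(-9\right)^{2}}{9} + \frac{2}{9} \left(-9\right)\right)\right) \left(-22\right) = \left(\left(6 - 16\right) - \frac{95}{9}\right) \left(-22\right) = \left(-10 - \frac{95}{9}\right) \left(-22\right) = \left(- \frac{185}{9}\right) \left(-22\right) = \frac{4070}{9}$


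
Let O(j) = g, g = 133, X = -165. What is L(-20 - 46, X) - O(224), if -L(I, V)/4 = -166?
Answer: 531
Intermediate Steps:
L(I, V) = 664 (L(I, V) = -4*(-166) = 664)
O(j) = 133
L(-20 - 46, X) - O(224) = 664 - 1*133 = 664 - 133 = 531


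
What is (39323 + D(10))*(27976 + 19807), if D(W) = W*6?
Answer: 1881837889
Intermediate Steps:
D(W) = 6*W
(39323 + D(10))*(27976 + 19807) = (39323 + 6*10)*(27976 + 19807) = (39323 + 60)*47783 = 39383*47783 = 1881837889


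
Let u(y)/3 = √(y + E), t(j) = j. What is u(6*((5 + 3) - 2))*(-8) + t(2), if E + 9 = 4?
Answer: 2 - 24*√31 ≈ -131.63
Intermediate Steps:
E = -5 (E = -9 + 4 = -5)
u(y) = 3*√(-5 + y) (u(y) = 3*√(y - 5) = 3*√(-5 + y))
u(6*((5 + 3) - 2))*(-8) + t(2) = (3*√(-5 + 6*((5 + 3) - 2)))*(-8) + 2 = (3*√(-5 + 6*(8 - 2)))*(-8) + 2 = (3*√(-5 + 6*6))*(-8) + 2 = (3*√(-5 + 36))*(-8) + 2 = (3*√31)*(-8) + 2 = -24*√31 + 2 = 2 - 24*√31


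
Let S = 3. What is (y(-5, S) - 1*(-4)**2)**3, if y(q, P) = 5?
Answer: -1331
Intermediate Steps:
(y(-5, S) - 1*(-4)**2)**3 = (5 - 1*(-4)**2)**3 = (5 - 1*16)**3 = (5 - 16)**3 = (-11)**3 = -1331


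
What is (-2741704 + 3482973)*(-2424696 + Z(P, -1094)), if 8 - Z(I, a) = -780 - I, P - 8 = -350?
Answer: -1797021373250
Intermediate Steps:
P = -342 (P = 8 - 350 = -342)
Z(I, a) = 788 + I (Z(I, a) = 8 - (-780 - I) = 8 + (780 + I) = 788 + I)
(-2741704 + 3482973)*(-2424696 + Z(P, -1094)) = (-2741704 + 3482973)*(-2424696 + (788 - 342)) = 741269*(-2424696 + 446) = 741269*(-2424250) = -1797021373250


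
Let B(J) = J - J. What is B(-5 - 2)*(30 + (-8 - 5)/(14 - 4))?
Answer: 0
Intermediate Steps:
B(J) = 0
B(-5 - 2)*(30 + (-8 - 5)/(14 - 4)) = 0*(30 + (-8 - 5)/(14 - 4)) = 0*(30 - 13/10) = 0*(287/10) = 0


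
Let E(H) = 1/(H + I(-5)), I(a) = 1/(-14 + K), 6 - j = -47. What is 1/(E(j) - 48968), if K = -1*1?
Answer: -794/38880577 ≈ -2.0422e-5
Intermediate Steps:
j = 53 (j = 6 - 1*(-47) = 6 + 47 = 53)
K = -1
I(a) = -1/15 (I(a) = 1/(-14 - 1) = 1/(-15) = -1/15)
E(H) = 1/(-1/15 + H) (E(H) = 1/(H - 1/15) = 1/(-1/15 + H))
1/(E(j) - 48968) = 1/(15/(-1 + 15*53) - 48968) = 1/(15/(-1 + 795) - 48968) = 1/(15/794 - 48968) = 1/(-38880577/794) = -794/38880577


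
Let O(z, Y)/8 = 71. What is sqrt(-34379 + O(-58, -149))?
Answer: I*sqrt(33811) ≈ 183.88*I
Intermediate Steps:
O(z, Y) = 568 (O(z, Y) = 8*71 = 568)
sqrt(-34379 + O(-58, -149)) = sqrt(-34379 + 568) = sqrt(-33811) = I*sqrt(33811)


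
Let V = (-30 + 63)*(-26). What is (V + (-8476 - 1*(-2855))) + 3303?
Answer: -3176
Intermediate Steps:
V = -858 (V = 33*(-26) = -858)
(V + (-8476 - 1*(-2855))) + 3303 = (-858 + (-8476 - 1*(-2855))) + 3303 = (-858 + (-8476 + 2855)) + 3303 = (-858 - 5621) + 3303 = -6479 + 3303 = -3176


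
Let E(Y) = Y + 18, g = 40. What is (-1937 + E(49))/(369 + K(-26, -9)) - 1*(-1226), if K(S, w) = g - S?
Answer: 106288/87 ≈ 1221.7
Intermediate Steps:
E(Y) = 18 + Y
K(S, w) = 40 - S
(-1937 + E(49))/(369 + K(-26, -9)) - 1*(-1226) = (-1937 + (18 + 49))/(369 + (40 - 1*(-26))) - 1*(-1226) = (-1937 + 67)/(369 + (40 + 26)) + 1226 = -1870/(369 + 66) + 1226 = -1870/435 + 1226 = -1870*1/435 + 1226 = -374/87 + 1226 = 106288/87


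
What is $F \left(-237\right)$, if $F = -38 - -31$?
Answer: $1659$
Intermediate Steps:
$F = -7$ ($F = -38 + 31 = -7$)
$F \left(-237\right) = \left(-7\right) \left(-237\right) = 1659$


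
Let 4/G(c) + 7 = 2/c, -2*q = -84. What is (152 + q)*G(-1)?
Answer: -776/9 ≈ -86.222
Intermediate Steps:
q = 42 (q = -1/2*(-84) = 42)
G(c) = 4/(-7 + 2/c)
(152 + q)*G(-1) = (152 + 42)*(-4*(-1)/(-2 + 7*(-1))) = 194*(-4*(-1)/(-2 - 7)) = 194*(-4*(-1)/(-9)) = 194*(-4*(-1)*(-1/9)) = 194*(-4/9) = -776/9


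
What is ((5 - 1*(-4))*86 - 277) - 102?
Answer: 395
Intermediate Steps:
((5 - 1*(-4))*86 - 277) - 102 = ((5 + 4)*86 - 277) - 102 = (9*86 - 277) - 102 = (774 - 277) - 102 = 497 - 102 = 395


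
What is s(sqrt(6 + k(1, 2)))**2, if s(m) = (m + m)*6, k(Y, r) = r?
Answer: 1152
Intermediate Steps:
s(m) = 12*m (s(m) = (2*m)*6 = 12*m)
s(sqrt(6 + k(1, 2)))**2 = (12*sqrt(6 + 2))**2 = (12*sqrt(8))**2 = (12*(2*sqrt(2)))**2 = (24*sqrt(2))**2 = 1152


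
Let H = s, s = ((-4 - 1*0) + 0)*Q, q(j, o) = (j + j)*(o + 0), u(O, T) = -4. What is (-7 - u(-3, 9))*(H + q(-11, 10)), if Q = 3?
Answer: 696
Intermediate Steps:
q(j, o) = 2*j*o (q(j, o) = (2*j)*o = 2*j*o)
s = -12 (s = ((-4 - 1*0) + 0)*3 = ((-4 + 0) + 0)*3 = (-4 + 0)*3 = -4*3 = -12)
H = -12
(-7 - u(-3, 9))*(H + q(-11, 10)) = (-7 - 1*(-4))*(-12 + 2*(-11)*10) = (-7 + 4)*(-12 - 220) = -3*(-232) = 696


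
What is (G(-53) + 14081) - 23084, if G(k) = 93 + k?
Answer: -8963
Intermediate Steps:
(G(-53) + 14081) - 23084 = ((93 - 53) + 14081) - 23084 = (40 + 14081) - 23084 = 14121 - 23084 = -8963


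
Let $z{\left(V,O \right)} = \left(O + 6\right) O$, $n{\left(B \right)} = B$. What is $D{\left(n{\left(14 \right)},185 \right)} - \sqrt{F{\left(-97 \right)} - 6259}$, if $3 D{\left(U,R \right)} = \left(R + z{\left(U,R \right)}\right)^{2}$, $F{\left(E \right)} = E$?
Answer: $420556800 - 2 i \sqrt{1589} \approx 4.2056 \cdot 10^{8} - 79.724 i$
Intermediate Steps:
$z{\left(V,O \right)} = O \left(6 + O\right)$ ($z{\left(V,O \right)} = \left(6 + O\right) O = O \left(6 + O\right)$)
$D{\left(U,R \right)} = \frac{\left(R + R \left(6 + R\right)\right)^{2}}{3}$
$D{\left(n{\left(14 \right)},185 \right)} - \sqrt{F{\left(-97 \right)} - 6259} = \frac{185^{2} \left(7 + 185\right)^{2}}{3} - \sqrt{-97 - 6259} = \frac{1}{3} \cdot 34225 \cdot 192^{2} - \sqrt{-6356} = \frac{1}{3} \cdot 34225 \cdot 36864 - 2 i \sqrt{1589} = 420556800 - 2 i \sqrt{1589}$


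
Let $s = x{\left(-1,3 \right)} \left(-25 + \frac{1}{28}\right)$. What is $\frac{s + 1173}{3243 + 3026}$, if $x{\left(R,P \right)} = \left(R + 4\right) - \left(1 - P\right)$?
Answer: $\frac{29349}{175532} \approx 0.1672$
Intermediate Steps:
$x{\left(R,P \right)} = 3 + P + R$ ($x{\left(R,P \right)} = \left(4 + R\right) + \left(-1 + P\right) = 3 + P + R$)
$s = - \frac{3495}{28}$ ($s = \left(3 + 3 - 1\right) \left(-25 + \frac{1}{28}\right) = 5 \left(-25 + \frac{1}{28}\right) = 5 \left(- \frac{699}{28}\right) = - \frac{3495}{28} \approx -124.82$)
$\frac{s + 1173}{3243 + 3026} = \frac{- \frac{3495}{28} + 1173}{3243 + 3026} = \frac{29349}{28 \cdot 6269} = \frac{29349}{28} \cdot \frac{1}{6269} = \frac{29349}{175532}$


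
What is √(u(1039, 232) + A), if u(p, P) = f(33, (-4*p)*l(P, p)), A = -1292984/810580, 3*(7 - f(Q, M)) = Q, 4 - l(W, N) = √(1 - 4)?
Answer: I*√229764169770/202645 ≈ 2.3654*I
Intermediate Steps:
l(W, N) = 4 - I*√3 (l(W, N) = 4 - √(1 - 4) = 4 - √(-3) = 4 - I*√3)
f(Q, M) = 7 - Q/3
A = -323246/202645 (A = -1292984*1/810580 = -323246/202645 ≈ -1.5951)
u(p, P) = -4 (u(p, P) = 7 - ⅓*33 = 7 - 11 = -4)
√(u(1039, 232) + A) = √(-4 - 323246/202645) = √(-1133826/202645) = I*√229764169770/202645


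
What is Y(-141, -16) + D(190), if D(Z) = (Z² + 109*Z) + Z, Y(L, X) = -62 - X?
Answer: 56954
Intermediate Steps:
D(Z) = Z² + 110*Z
Y(-141, -16) + D(190) = (-62 - 1*(-16)) + 190*(110 + 190) = (-62 + 16) + 190*300 = -46 + 57000 = 56954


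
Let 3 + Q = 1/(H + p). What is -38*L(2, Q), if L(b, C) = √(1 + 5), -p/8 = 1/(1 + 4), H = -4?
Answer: -38*√6 ≈ -93.081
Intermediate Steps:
p = -8/5 (p = -8/(1 + 4) = -8/5 ≈ -1.6000)
Q = -89/28 (Q = -3 + 1/(-4 - 8/5) = -3 + 1/(-28/5) = -3 - 5/28 = -89/28 ≈ -3.1786)
L(b, C) = √6
-38*L(2, Q) = -38*√6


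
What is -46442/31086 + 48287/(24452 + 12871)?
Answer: -130362/651079 ≈ -0.20022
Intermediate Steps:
-46442/31086 + 48287/(24452 + 12871) = -46442*1/31086 + 48287/37323 = -2111/1413 + 48287*(1/37323) = -2111/1413 + 48287/37323 = -130362/651079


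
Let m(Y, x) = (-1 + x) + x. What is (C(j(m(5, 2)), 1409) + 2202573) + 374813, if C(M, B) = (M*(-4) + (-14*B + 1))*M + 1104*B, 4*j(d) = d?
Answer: 4118126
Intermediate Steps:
m(Y, x) = -1 + 2*x
j(d) = d/4
C(M, B) = 1104*B + M*(1 - 14*B - 4*M) (C(M, B) = (-4*M + (1 - 14*B))*M + 1104*B = (1 - 14*B - 4*M)*M + 1104*B = M*(1 - 14*B - 4*M) + 1104*B = 1104*B + M*(1 - 14*B - 4*M))
(C(j(m(5, 2)), 1409) + 2202573) + 374813 = (((-1 + 2*2)/4 - 4*(-1 + 2*2)²/16 + 1104*1409 - 14*1409*(-1 + 2*2)/4) + 2202573) + 374813 = (((-1 + 4)/4 - 4*(-1 + 4)²/16 + 1555536 - 14*1409*(-1 + 4)/4) + 2202573) + 374813 = (((¼)*3 - 4*((¼)*3)² + 1555536 - 14*1409*(¼)*3) + 2202573) + 374813 = ((¾ - 4*(¾)² + 1555536 - 14*1409*¾) + 2202573) + 374813 = ((¾ - 4*9/16 + 1555536 - 29589/2) + 2202573) + 374813 = ((¾ - 9/4 + 1555536 - 29589/2) + 2202573) + 374813 = (1540740 + 2202573) + 374813 = 3743313 + 374813 = 4118126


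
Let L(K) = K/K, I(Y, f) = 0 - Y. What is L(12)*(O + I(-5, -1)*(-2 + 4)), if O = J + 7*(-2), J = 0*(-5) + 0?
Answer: -4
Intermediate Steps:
I(Y, f) = -Y
J = 0 (J = 0 + 0 = 0)
L(K) = 1
O = -14 (O = 0 + 7*(-2) = 0 - 14 = -14)
L(12)*(O + I(-5, -1)*(-2 + 4)) = 1*(-14 + (-1*(-5))*(-2 + 4)) = 1*(-14 + 5*2) = 1*(-14 + 10) = 1*(-4) = -4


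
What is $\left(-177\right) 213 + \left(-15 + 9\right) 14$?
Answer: $-37785$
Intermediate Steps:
$\left(-177\right) 213 + \left(-15 + 9\right) 14 = -37701 - 84 = -37785$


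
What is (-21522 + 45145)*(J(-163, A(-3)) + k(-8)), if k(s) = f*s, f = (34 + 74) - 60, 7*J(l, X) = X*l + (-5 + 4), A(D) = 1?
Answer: -67372796/7 ≈ -9.6247e+6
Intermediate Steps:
J(l, X) = -⅐ + X*l/7 (J(l, X) = (X*l + (-5 + 4))/7 = (X*l - 1)/7 = (-1 + X*l)/7 = -⅐ + X*l/7)
f = 48 (f = 108 - 60 = 48)
k(s) = 48*s
(-21522 + 45145)*(J(-163, A(-3)) + k(-8)) = (-21522 + 45145)*((-⅐ + (⅐)*1*(-163)) + 48*(-8)) = 23623*((-⅐ - 163/7) - 384) = 23623*(-164/7 - 384) = 23623*(-2852/7) = -67372796/7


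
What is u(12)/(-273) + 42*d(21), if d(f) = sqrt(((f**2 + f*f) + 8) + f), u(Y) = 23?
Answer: -23/273 + 42*sqrt(911) ≈ 1267.6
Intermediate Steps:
d(f) = sqrt(8 + f + 2*f**2) (d(f) = sqrt(((f**2 + f**2) + 8) + f) = sqrt((2*f**2 + 8) + f) = sqrt((8 + 2*f**2) + f) = sqrt(8 + f + 2*f**2))
u(12)/(-273) + 42*d(21) = 23/(-273) + 42*sqrt(8 + 21 + 2*21**2) = 23*(-1/273) + 42*sqrt(8 + 21 + 2*441) = -23/273 + 42*sqrt(8 + 21 + 882) = -23/273 + 42*sqrt(911)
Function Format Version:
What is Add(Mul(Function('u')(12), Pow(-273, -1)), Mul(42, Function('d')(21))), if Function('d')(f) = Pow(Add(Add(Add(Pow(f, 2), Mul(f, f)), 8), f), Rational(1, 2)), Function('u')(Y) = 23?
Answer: Add(Rational(-23, 273), Mul(42, Pow(911, Rational(1, 2)))) ≈ 1267.6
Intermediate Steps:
Function('d')(f) = Pow(Add(8, f, Mul(2, Pow(f, 2))), Rational(1, 2)) (Function('d')(f) = Pow(Add(Add(Add(Pow(f, 2), Pow(f, 2)), 8), f), Rational(1, 2)) = Pow(Add(Add(Mul(2, Pow(f, 2)), 8), f), Rational(1, 2)) = Pow(Add(Add(8, Mul(2, Pow(f, 2))), f), Rational(1, 2)) = Pow(Add(8, f, Mul(2, Pow(f, 2))), Rational(1, 2)))
Add(Mul(Function('u')(12), Pow(-273, -1)), Mul(42, Function('d')(21))) = Add(Mul(23, Pow(-273, -1)), Mul(42, Pow(Add(8, 21, Mul(2, Pow(21, 2))), Rational(1, 2)))) = Add(Mul(23, Rational(-1, 273)), Mul(42, Pow(Add(8, 21, Mul(2, 441)), Rational(1, 2)))) = Add(Rational(-23, 273), Mul(42, Pow(Add(8, 21, 882), Rational(1, 2)))) = Add(Rational(-23, 273), Mul(42, Pow(911, Rational(1, 2))))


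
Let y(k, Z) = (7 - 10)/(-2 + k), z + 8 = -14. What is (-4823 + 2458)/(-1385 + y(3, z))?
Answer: 2365/1388 ≈ 1.7039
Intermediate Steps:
z = -22 (z = -8 - 14 = -22)
y(k, Z) = -3/(-2 + k)
(-4823 + 2458)/(-1385 + y(3, z)) = (-4823 + 2458)/(-1385 - 3/(-2 + 3)) = -2365/(-1385 - 3/1) = -2365/(-1385 - 3*1) = -2365/(-1385 - 3) = -2365/(-1388) = -2365*(-1/1388) = 2365/1388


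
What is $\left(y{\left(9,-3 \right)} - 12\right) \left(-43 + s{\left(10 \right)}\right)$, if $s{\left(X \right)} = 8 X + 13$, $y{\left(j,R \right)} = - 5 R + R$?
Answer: $0$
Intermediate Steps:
$y{\left(j,R \right)} = - 4 R$
$s{\left(X \right)} = 13 + 8 X$
$\left(y{\left(9,-3 \right)} - 12\right) \left(-43 + s{\left(10 \right)}\right) = \left(\left(-4\right) \left(-3\right) - 12\right) \left(-43 + \left(13 + 8 \cdot 10\right)\right) = \left(12 - 12\right) \left(-43 + \left(13 + 80\right)\right) = 0 \left(-43 + 93\right) = 0 \cdot 50 = 0$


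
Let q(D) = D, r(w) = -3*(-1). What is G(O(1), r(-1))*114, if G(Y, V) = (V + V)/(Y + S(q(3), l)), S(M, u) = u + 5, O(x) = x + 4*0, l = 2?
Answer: 171/2 ≈ 85.500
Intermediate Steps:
r(w) = 3
O(x) = x (O(x) = x + 0 = x)
S(M, u) = 5 + u
G(Y, V) = 2*V/(7 + Y) (G(Y, V) = (V + V)/(Y + (5 + 2)) = (2*V)/(Y + 7) = (2*V)/(7 + Y) = 2*V/(7 + Y))
G(O(1), r(-1))*114 = (2*3/(7 + 1))*114 = (2*3/8)*114 = (2*3*(⅛))*114 = (¾)*114 = 171/2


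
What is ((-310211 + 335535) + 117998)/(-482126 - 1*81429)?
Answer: -143322/563555 ≈ -0.25432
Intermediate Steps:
((-310211 + 335535) + 117998)/(-482126 - 1*81429) = (25324 + 117998)/(-482126 - 81429) = 143322/(-563555) = 143322*(-1/563555) = -143322/563555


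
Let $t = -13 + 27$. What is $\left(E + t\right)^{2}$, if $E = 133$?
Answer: $21609$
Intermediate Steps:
$t = 14$
$\left(E + t\right)^{2} = \left(133 + 14\right)^{2} = 147^{2} = 21609$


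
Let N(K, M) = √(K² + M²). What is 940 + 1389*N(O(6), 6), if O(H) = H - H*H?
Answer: 940 + 8334*√26 ≈ 43435.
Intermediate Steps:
O(H) = H - H²
940 + 1389*N(O(6), 6) = 940 + 1389*√((6*(1 - 1*6))² + 6²) = 940 + 1389*√((6*(1 - 6))² + 36) = 940 + 1389*√((6*(-5))² + 36) = 940 + 1389*√((-30)² + 36) = 940 + 1389*√(900 + 36) = 940 + 1389*√936 = 940 + 1389*(6*√26) = 940 + 8334*√26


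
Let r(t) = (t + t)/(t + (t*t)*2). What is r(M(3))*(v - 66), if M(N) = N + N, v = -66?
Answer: -264/13 ≈ -20.308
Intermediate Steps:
M(N) = 2*N
r(t) = 2*t/(t + 2*t²) (r(t) = (2*t)/(t + t²*2) = (2*t)/(t + 2*t²) = 2*t/(t + 2*t²))
r(M(3))*(v - 66) = (2/(1 + 2*(2*3)))*(-66 - 66) = (2/(1 + 2*6))*(-132) = (2/(1 + 12))*(-132) = (2/13)*(-132) = -264/13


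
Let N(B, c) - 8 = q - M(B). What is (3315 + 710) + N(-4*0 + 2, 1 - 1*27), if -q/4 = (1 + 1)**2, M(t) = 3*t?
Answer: 4011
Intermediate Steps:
q = -16 (q = -4*(1 + 1)**2 = -4*2**2 = -4*4 = -16)
N(B, c) = -8 - 3*B (N(B, c) = 8 + (-16 - 3*B) = -8 - 3*B)
(3315 + 710) + N(-4*0 + 2, 1 - 1*27) = (3315 + 710) + (-8 - 3*(-4*0 + 2)) = 4025 + (-8 - 3*(0 + 2)) = 4025 + (-8 - 3*2) = 4025 + (-8 - 6) = 4025 - 14 = 4011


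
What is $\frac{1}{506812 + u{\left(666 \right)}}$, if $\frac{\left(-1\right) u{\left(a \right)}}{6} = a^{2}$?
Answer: $- \frac{1}{2154524} \approx -4.6414 \cdot 10^{-7}$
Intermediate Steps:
$u{\left(a \right)} = - 6 a^{2}$
$\frac{1}{506812 + u{\left(666 \right)}} = \frac{1}{506812 - 6 \cdot 666^{2}} = \frac{1}{506812 - 2661336} = \frac{1}{-2154524} = - \frac{1}{2154524}$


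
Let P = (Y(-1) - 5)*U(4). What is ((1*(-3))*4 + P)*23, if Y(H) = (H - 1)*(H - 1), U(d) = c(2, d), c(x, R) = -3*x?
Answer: -138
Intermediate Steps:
U(d) = -6 (U(d) = -3*2 = -6)
Y(H) = (-1 + H)**2 (Y(H) = (-1 + H)*(-1 + H) = (-1 + H)**2)
P = 6 (P = ((-1 - 1)**2 - 5)*(-6) = ((-2)**2 - 5)*(-6) = (4 - 5)*(-6) = -1*(-6) = 6)
((1*(-3))*4 + P)*23 = ((1*(-3))*4 + 6)*23 = (-3*4 + 6)*23 = (-12 + 6)*23 = -6*23 = -138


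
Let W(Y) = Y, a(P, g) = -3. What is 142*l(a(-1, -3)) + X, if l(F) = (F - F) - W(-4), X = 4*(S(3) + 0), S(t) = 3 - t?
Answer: 568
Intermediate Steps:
X = 0 (X = 4*((3 - 1*3) + 0) = 4*((3 - 3) + 0) = 4*(0 + 0) = 4*0 = 0)
l(F) = 4 (l(F) = (F - F) - 1*(-4) = 0 + 4 = 4)
142*l(a(-1, -3)) + X = 142*4 + 0 = 568 + 0 = 568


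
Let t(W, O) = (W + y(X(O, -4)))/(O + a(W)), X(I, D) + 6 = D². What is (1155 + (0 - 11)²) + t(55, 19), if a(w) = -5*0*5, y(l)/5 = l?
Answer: 24349/19 ≈ 1281.5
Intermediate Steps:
X(I, D) = -6 + D²
y(l) = 5*l
a(w) = 0 (a(w) = 0*5 = 0)
t(W, O) = (50 + W)/O (t(W, O) = (W + 5*(-6 + (-4)²))/(O + 0) = (W + 5*(-6 + 16))/O = (W + 5*10)/O = (W + 50)/O = (50 + W)/O)
(1155 + (0 - 11)²) + t(55, 19) = (1155 + (0 - 11)²) + (50 + 55)/19 = (1155 + (-11)²) + (1/19)*105 = (1155 + 121) + 105/19 = 1276 + 105/19 = 24349/19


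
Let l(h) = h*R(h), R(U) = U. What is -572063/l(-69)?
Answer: -572063/4761 ≈ -120.16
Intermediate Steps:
l(h) = h² (l(h) = h*h = h²)
-572063/l(-69) = -572063/((-69)²) = -572063/4761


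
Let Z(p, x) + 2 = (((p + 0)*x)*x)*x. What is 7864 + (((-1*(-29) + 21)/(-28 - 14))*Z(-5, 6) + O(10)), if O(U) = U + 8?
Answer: 192572/21 ≈ 9170.1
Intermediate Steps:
O(U) = 8 + U
Z(p, x) = -2 + p*x³ (Z(p, x) = -2 + (((p + 0)*x)*x)*x = -2 + ((p*x)*x)*x = -2 + (p*x²)*x = -2 + p*x³)
7864 + (((-1*(-29) + 21)/(-28 - 14))*Z(-5, 6) + O(10)) = 7864 + (((-1*(-29) + 21)/(-28 - 14))*(-2 - 5*6³) + (8 + 10)) = 7864 + (((29 + 21)/(-42))*(-2 - 5*216) + 18) = 7864 + ((50*(-1/42))*(-2 - 1080) + 18) = 7864 + (-25/21*(-1082) + 18) = 7864 + (27050/21 + 18) = 7864 + 27428/21 = 192572/21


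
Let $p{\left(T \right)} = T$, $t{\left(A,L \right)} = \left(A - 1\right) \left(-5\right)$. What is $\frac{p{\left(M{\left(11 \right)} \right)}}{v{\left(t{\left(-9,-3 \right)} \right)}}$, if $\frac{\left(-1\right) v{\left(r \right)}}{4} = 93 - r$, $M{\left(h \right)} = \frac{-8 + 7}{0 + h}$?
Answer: $\frac{1}{1892} \approx 0.00052854$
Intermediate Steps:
$M{\left(h \right)} = - \frac{1}{h}$
$t{\left(A,L \right)} = 5 - 5 A$ ($t{\left(A,L \right)} = \left(-1 + A\right) \left(-5\right) = 5 - 5 A$)
$v{\left(r \right)} = -372 + 4 r$ ($v{\left(r \right)} = - 4 \left(93 - r\right) = -372 + 4 r$)
$\frac{p{\left(M{\left(11 \right)} \right)}}{v{\left(t{\left(-9,-3 \right)} \right)}} = \frac{\left(-1\right) \frac{1}{11}}{-372 + 4 \left(5 - -45\right)} = \frac{\left(-1\right) \frac{1}{11}}{-372 + 4 \left(5 + 45\right)} = - \frac{1}{11 \left(-372 + 4 \cdot 50\right)} = - \frac{1}{11 \left(-372 + 200\right)} = - \frac{1}{11 \left(-172\right)} = \left(- \frac{1}{11}\right) \left(- \frac{1}{172}\right) = \frac{1}{1892}$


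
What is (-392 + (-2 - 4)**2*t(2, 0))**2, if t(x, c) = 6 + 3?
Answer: 4624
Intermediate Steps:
t(x, c) = 9
(-392 + (-2 - 4)**2*t(2, 0))**2 = (-392 + (-2 - 4)**2*9)**2 = (-392 + (-6)**2*9)**2 = (-392 + 36*9)**2 = (-392 + 324)**2 = (-68)**2 = 4624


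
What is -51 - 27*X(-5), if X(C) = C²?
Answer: -726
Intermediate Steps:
-51 - 27*X(-5) = -51 - 27*(-5)² = -51 - 27*25 = -51 - 675 = -726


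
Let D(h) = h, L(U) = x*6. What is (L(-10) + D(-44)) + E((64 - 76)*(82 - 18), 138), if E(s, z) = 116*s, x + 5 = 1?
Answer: -89156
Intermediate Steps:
x = -4 (x = -5 + 1 = -4)
L(U) = -24 (L(U) = -4*6 = -24)
(L(-10) + D(-44)) + E((64 - 76)*(82 - 18), 138) = (-24 - 44) + 116*((64 - 76)*(82 - 18)) = -68 + 116*(-12*64) = -68 + 116*(-768) = -68 - 89088 = -89156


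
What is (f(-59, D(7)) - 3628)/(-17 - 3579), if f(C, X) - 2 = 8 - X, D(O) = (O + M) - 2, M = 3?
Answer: 1813/1798 ≈ 1.0083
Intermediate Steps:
D(O) = 1 + O (D(O) = (O + 3) - 2 = (3 + O) - 2 = 1 + O)
f(C, X) = 10 - X (f(C, X) = 2 + (8 - X) = 10 - X)
(f(-59, D(7)) - 3628)/(-17 - 3579) = ((10 - (1 + 7)) - 3628)/(-17 - 3579) = ((10 - 1*8) - 3628)/(-3596) = ((10 - 8) - 3628)*(-1/3596) = (2 - 3628)*(-1/3596) = -3626*(-1/3596) = 1813/1798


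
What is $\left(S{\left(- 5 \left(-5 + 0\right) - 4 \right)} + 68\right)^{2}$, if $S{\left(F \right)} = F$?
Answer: $7921$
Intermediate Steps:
$\left(S{\left(- 5 \left(-5 + 0\right) - 4 \right)} + 68\right)^{2} = \left(\left(- 5 \left(-5 + 0\right) - 4\right) + 68\right)^{2} = \left(\left(\left(-5\right) \left(-5\right) - 4\right) + 68\right)^{2} = \left(\left(25 - 4\right) + 68\right)^{2} = \left(21 + 68\right)^{2} = 89^{2} = 7921$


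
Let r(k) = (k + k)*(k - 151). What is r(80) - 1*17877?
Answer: -29237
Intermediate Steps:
r(k) = 2*k*(-151 + k) (r(k) = (2*k)*(-151 + k) = 2*k*(-151 + k))
r(80) - 1*17877 = 2*80*(-151 + 80) - 1*17877 = 2*80*(-71) - 17877 = -11360 - 17877 = -29237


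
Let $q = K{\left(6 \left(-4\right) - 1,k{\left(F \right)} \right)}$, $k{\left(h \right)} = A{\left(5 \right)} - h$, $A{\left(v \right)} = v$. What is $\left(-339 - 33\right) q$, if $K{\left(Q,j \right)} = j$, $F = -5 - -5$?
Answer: $-1860$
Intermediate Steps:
$F = 0$ ($F = -5 + 5 = 0$)
$k{\left(h \right)} = 5 - h$
$q = 5$ ($q = 5 - 0 = 5 + 0 = 5$)
$\left(-339 - 33\right) q = \left(-339 - 33\right) 5 = \left(-372\right) 5 = -1860$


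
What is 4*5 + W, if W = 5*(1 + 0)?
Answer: 25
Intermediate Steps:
W = 5 (W = 5*1 = 5)
4*5 + W = 4*5 + 5 = 20 + 5 = 25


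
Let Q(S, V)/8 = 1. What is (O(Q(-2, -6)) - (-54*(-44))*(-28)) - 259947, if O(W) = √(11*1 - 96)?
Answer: -193419 + I*√85 ≈ -1.9342e+5 + 9.2195*I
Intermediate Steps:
Q(S, V) = 8 (Q(S, V) = 8*1 = 8)
O(W) = I*√85 (O(W) = √(11 - 96) = √(-85) = I*√85)
(O(Q(-2, -6)) - (-54*(-44))*(-28)) - 259947 = (I*√85 - (-54*(-44))*(-28)) - 259947 = (I*√85 - 2376*(-28)) - 259947 = (I*√85 - 1*(-66528)) - 259947 = (I*√85 + 66528) - 259947 = (66528 + I*√85) - 259947 = -193419 + I*√85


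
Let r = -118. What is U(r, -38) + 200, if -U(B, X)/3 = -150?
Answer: 650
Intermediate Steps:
U(B, X) = 450 (U(B, X) = -3*(-150) = 450)
U(r, -38) + 200 = 450 + 200 = 650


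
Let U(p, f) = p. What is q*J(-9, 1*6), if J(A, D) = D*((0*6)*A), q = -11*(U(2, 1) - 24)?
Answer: 0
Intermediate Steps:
q = 242 (q = -11*(2 - 24) = -11*(-22) = 242)
J(A, D) = 0 (J(A, D) = D*(0*A) = D*0 = 0)
q*J(-9, 1*6) = 242*0 = 0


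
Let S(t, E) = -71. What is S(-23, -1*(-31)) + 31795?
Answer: 31724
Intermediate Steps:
S(-23, -1*(-31)) + 31795 = -71 + 31795 = 31724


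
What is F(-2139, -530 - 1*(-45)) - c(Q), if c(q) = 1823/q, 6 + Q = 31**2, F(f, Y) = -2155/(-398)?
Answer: 1332471/380090 ≈ 3.5057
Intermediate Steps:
F(f, Y) = 2155/398 (F(f, Y) = -2155*(-1/398) = 2155/398)
Q = 955 (Q = -6 + 31**2 = -6 + 961 = 955)
F(-2139, -530 - 1*(-45)) - c(Q) = 2155/398 - 1823/955 = 1332471/380090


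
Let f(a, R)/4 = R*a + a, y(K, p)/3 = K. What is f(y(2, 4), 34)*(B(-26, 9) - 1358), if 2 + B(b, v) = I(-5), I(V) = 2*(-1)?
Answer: -1144080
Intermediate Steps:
I(V) = -2
y(K, p) = 3*K
B(b, v) = -4 (B(b, v) = -2 - 2 = -4)
f(a, R) = 4*a + 4*R*a (f(a, R) = 4*(R*a + a) = 4*(a + R*a) = 4*a + 4*R*a)
f(y(2, 4), 34)*(B(-26, 9) - 1358) = (4*(3*2)*(1 + 34))*(-4 - 1358) = (4*6*35)*(-1362) = 840*(-1362) = -1144080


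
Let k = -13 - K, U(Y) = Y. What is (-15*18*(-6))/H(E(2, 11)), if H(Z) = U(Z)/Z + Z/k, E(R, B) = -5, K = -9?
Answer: 720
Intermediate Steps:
k = -4 (k = -13 - 1*(-9) = -13 + 9 = -4)
H(Z) = 1 - Z/4 (H(Z) = Z/Z + Z/(-4) = 1 + Z*(-¼) = 1 - Z/4)
(-15*18*(-6))/H(E(2, 11)) = (-15*18*(-6))/(1 - ¼*(-5)) = (-270*(-6))/(1 + 5/4) = 1620/(9/4) = 1620*(4/9) = 720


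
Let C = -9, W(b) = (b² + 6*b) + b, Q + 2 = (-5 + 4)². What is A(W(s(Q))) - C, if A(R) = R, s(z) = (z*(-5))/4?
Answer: 309/16 ≈ 19.313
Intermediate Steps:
Q = -1 (Q = -2 + (-5 + 4)² = -2 + (-1)² = -2 + 1 = -1)
s(z) = -5*z/4 (s(z) = -5*z*(¼) = -5*z/4)
W(b) = b² + 7*b
A(W(s(Q))) - C = (-5/4*(-1))*(7 - 5/4*(-1)) - 1*(-9) = 5*(7 + 5/4)/4 + 9 = (5/4)*(33/4) + 9 = 165/16 + 9 = 309/16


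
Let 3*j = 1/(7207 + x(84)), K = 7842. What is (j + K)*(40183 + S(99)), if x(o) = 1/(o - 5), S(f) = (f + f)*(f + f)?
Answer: 1063358879180521/1708062 ≈ 6.2255e+8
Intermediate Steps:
S(f) = 4*f² (S(f) = (2*f)*(2*f) = 4*f²)
x(o) = 1/(-5 + o)
j = 79/1708062 (j = 1/(3*(7207 + 1/(-5 + 84))) = 1/(3*(7207 + 1/79)) = 1/(3*(569354/79)) = (⅓)*(79/569354) = 79/1708062 ≈ 4.6251e-5)
(j + K)*(40183 + S(99)) = (79/1708062 + 7842)*(40183 + 4*99²) = 13394622283*(40183 + 4*9801)/1708062 = 13394622283*(40183 + 39204)/1708062 = (13394622283/1708062)*79387 = 1063358879180521/1708062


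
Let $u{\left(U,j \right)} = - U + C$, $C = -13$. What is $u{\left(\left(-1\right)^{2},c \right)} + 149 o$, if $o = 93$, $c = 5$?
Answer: $13843$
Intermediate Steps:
$u{\left(U,j \right)} = -13 - U$ ($u{\left(U,j \right)} = - U - 13 = -13 - U$)
$u{\left(\left(-1\right)^{2},c \right)} + 149 o = \left(-13 - \left(-1\right)^{2}\right) + 149 \cdot 93 = \left(-13 - 1\right) + 13857 = -14 + 13857 = 13843$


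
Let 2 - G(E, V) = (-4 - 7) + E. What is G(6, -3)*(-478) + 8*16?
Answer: -3218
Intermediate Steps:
G(E, V) = 13 - E (G(E, V) = 2 - ((-4 - 7) + E) = 2 - (-11 + E) = 2 + (11 - E) = 13 - E)
G(6, -3)*(-478) + 8*16 = (13 - 1*6)*(-478) + 8*16 = (13 - 6)*(-478) + 128 = 7*(-478) + 128 = -3346 + 128 = -3218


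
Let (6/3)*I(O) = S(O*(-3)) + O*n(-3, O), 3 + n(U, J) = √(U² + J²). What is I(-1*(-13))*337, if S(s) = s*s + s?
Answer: 486291/2 + 4381*√178/2 ≈ 2.7237e+5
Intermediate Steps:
S(s) = s + s² (S(s) = s² + s = s + s²)
n(U, J) = -3 + √(J² + U²) (n(U, J) = -3 + √(U² + J²) = -3 + √(J² + U²))
I(O) = O*(-3 + √(9 + O²))/2 - 3*O*(1 - 3*O)/2 (I(O) = ((O*(-3))*(1 + O*(-3)) + O*(-3 + √(O² + (-3)²)))/2 = ((-3*O)*(1 - 3*O) + O*(-3 + √(O² + 9)))/2 = (-3*O*(1 - 3*O) + O*(-3 + √(9 + O²)))/2 = (O*(-3 + √(9 + O²)) - 3*O*(1 - 3*O))/2 = O*(-3 + √(9 + O²))/2 - 3*O*(1 - 3*O)/2)
I(-1*(-13))*337 = ((-1*(-13))*(-6 + √(9 + (-1*(-13))²) + 9*(-1*(-13)))/2)*337 = ((½)*13*(-6 + √(9 + 13²) + 9*13))*337 = ((½)*13*(-6 + √(9 + 169) + 117))*337 = ((½)*13*(-6 + √178 + 117))*337 = ((½)*13*(111 + √178))*337 = (1443/2 + 13*√178/2)*337 = 486291/2 + 4381*√178/2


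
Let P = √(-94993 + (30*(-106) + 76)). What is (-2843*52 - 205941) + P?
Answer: -353777 + I*√98097 ≈ -3.5378e+5 + 313.2*I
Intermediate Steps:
P = I*√98097 (P = √(-94993 + (-3180 + 76)) = √(-94993 - 3104) = √(-98097) = I*√98097 ≈ 313.2*I)
(-2843*52 - 205941) + P = (-2843*52 - 205941) + I*√98097 = (-147836 - 205941) + I*√98097 = -353777 + I*√98097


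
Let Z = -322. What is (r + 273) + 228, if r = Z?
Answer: 179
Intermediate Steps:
r = -322
(r + 273) + 228 = (-322 + 273) + 228 = -49 + 228 = 179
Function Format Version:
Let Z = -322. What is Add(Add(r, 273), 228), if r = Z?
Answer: 179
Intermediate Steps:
r = -322
Add(Add(r, 273), 228) = Add(Add(-322, 273), 228) = Add(-49, 228) = 179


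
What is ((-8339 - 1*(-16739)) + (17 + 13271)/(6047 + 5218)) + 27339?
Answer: 402613123/11265 ≈ 35740.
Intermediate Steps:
((-8339 - 1*(-16739)) + (17 + 13271)/(6047 + 5218)) + 27339 = ((-8339 + 16739) + 13288/11265) + 27339 = (8400 + 13288*(1/11265)) + 27339 = (8400 + 13288/11265) + 27339 = 94639288/11265 + 27339 = 402613123/11265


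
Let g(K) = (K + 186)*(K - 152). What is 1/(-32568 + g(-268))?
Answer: 1/1872 ≈ 0.00053419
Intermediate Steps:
g(K) = (-152 + K)*(186 + K) (g(K) = (186 + K)*(-152 + K) = (-152 + K)*(186 + K))
1/(-32568 + g(-268)) = 1/(-32568 + (-28272 + (-268)² + 34*(-268))) = 1/(-32568 + (-28272 + 71824 - 9112)) = 1/(-32568 + 34440) = 1/1872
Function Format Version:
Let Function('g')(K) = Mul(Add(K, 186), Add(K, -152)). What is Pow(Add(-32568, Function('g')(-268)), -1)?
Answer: Rational(1, 1872) ≈ 0.00053419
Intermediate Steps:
Function('g')(K) = Mul(Add(-152, K), Add(186, K)) (Function('g')(K) = Mul(Add(186, K), Add(-152, K)) = Mul(Add(-152, K), Add(186, K)))
Pow(Add(-32568, Function('g')(-268)), -1) = Pow(Add(-32568, Add(-28272, Pow(-268, 2), Mul(34, -268))), -1) = Pow(Add(-32568, Add(-28272, 71824, -9112)), -1) = Pow(Add(-32568, 34440), -1) = Pow(1872, -1) = Rational(1, 1872)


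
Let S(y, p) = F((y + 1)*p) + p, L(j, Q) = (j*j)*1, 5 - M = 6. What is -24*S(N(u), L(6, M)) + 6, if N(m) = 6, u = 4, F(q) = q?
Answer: -6906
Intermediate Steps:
M = -1 (M = 5 - 1*6 = 5 - 6 = -1)
L(j, Q) = j² (L(j, Q) = j²*1 = j²)
S(y, p) = p + p*(1 + y) (S(y, p) = (y + 1)*p + p = (1 + y)*p + p = p*(1 + y) + p = p + p*(1 + y))
-24*S(N(u), L(6, M)) + 6 = -24*6²*(2 + 6) + 6 = -864*8 + 6 = -24*288 + 6 = -6912 + 6 = -6906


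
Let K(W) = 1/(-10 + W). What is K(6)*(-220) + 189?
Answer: 244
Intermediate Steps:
K(6)*(-220) + 189 = -220/(-10 + 6) + 189 = -220/(-4) + 189 = -1/4*(-220) + 189 = 55 + 189 = 244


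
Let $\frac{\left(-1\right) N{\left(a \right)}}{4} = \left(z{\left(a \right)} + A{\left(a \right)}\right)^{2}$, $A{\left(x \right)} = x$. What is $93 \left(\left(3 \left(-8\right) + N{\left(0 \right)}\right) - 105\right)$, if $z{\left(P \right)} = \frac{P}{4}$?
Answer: $-11997$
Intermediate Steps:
$z{\left(P \right)} = \frac{P}{4}$ ($z{\left(P \right)} = P \frac{1}{4} = \frac{P}{4}$)
$N{\left(a \right)} = - \frac{25 a^{2}}{4}$ ($N{\left(a \right)} = - 4 \left(\frac{a}{4} + a\right)^{2} = - 4 \left(\frac{5 a}{4}\right)^{2} = - 4 \frac{25 a^{2}}{16} = - \frac{25 a^{2}}{4}$)
$93 \left(\left(3 \left(-8\right) + N{\left(0 \right)}\right) - 105\right) = 93 \left(\left(3 \left(-8\right) - \frac{25 \cdot 0^{2}}{4}\right) - 105\right) = 93 \left(\left(-24 - 0\right) - 105\right) = 93 \left(\left(-24 + 0\right) - 105\right) = 93 \left(-24 - 105\right) = 93 \left(-129\right) = -11997$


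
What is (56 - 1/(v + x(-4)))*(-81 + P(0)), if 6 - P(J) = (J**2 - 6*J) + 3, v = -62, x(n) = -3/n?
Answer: -1070472/245 ≈ -4369.3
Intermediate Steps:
P(J) = 3 - J**2 + 6*J (P(J) = 6 - ((J**2 - 6*J) + 3) = 6 - (3 + J**2 - 6*J) = 6 + (-3 - J**2 + 6*J) = 3 - J**2 + 6*J)
(56 - 1/(v + x(-4)))*(-81 + P(0)) = (56 - 1/(-62 - 3/(-4)))*(-81 + (3 - 1*0**2 + 6*0)) = (56 - 1/(-62 - 3*(-1/4)))*(-81 + (3 - 1*0 + 0)) = (56 - 1/(-62 + 3/4))*(-81 + (3 + 0 + 0)) = (56 - 1/(-245/4))*(-81 + 3) = (56 - 1*(-4/245))*(-78) = (56 + 4/245)*(-78) = (13724/245)*(-78) = -1070472/245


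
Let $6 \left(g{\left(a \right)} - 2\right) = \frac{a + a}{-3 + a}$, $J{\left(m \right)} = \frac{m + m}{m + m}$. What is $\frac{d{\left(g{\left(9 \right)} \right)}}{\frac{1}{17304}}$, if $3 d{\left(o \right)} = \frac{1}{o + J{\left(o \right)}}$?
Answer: $1648$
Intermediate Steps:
$J{\left(m \right)} = 1$ ($J{\left(m \right)} = \frac{2 m}{2 m} = 2 m \frac{1}{2 m} = 1$)
$g{\left(a \right)} = 2 + \frac{a}{3 \left(-3 + a\right)}$ ($g{\left(a \right)} = 2 + \frac{\left(a + a\right) \frac{1}{-3 + a}}{6} = 2 + \frac{2 a \frac{1}{-3 + a}}{6} = 2 + \frac{a}{3 \left(-3 + a\right)}$)
$d{\left(o \right)} = \frac{1}{3 \left(1 + o\right)}$ ($d{\left(o \right)} = \frac{1}{3 \left(o + 1\right)} = \frac{1}{3 \left(1 + o\right)}$)
$\frac{d{\left(g{\left(9 \right)} \right)}}{\frac{1}{17304}} = \frac{\frac{1}{3} \frac{1}{1 + \frac{-18 + 7 \cdot 9}{3 \left(-3 + 9\right)}}}{\frac{1}{17304}} = \frac{1}{3 \left(1 + \frac{-18 + 63}{3 \cdot 6}\right)} \frac{1}{\frac{1}{17304}} = \frac{1}{3 \left(1 + \frac{1}{3} \cdot \frac{1}{6} \cdot 45\right)} 17304 = \frac{1}{3 \left(1 + \frac{5}{2}\right)} 17304 = \frac{1}{3 \cdot \frac{7}{2}} \cdot 17304 = \frac{1}{3} \cdot \frac{2}{7} \cdot 17304 = \frac{2}{21} \cdot 17304 = 1648$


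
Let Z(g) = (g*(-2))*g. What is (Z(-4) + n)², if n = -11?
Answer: 1849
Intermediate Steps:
Z(g) = -2*g² (Z(g) = (-2*g)*g = -2*g²)
(Z(-4) + n)² = (-2*(-4)² - 11)² = (-2*16 - 11)² = (-32 - 11)² = (-43)² = 1849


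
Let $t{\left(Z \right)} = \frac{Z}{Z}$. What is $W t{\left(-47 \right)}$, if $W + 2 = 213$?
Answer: $211$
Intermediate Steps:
$t{\left(Z \right)} = 1$
$W = 211$ ($W = -2 + 213 = 211$)
$W t{\left(-47 \right)} = 211 \cdot 1 = 211$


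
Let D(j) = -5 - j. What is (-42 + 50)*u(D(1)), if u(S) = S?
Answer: -48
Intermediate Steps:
(-42 + 50)*u(D(1)) = (-42 + 50)*(-5 - 1*1) = 8*(-5 - 1) = 8*(-6) = -48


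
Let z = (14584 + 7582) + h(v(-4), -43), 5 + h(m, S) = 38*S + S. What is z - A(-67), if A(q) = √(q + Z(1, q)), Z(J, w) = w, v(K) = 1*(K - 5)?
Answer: 20484 - I*√134 ≈ 20484.0 - 11.576*I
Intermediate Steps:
v(K) = -5 + K (v(K) = 1*(-5 + K) = -5 + K)
h(m, S) = -5 + 39*S (h(m, S) = -5 + (38*S + S) = -5 + 39*S)
z = 20484 (z = (14584 + 7582) + (-5 + 39*(-43)) = 22166 + (-5 - 1677) = 22166 - 1682 = 20484)
A(q) = √2*√q (A(q) = √(q + q) = √(2*q) = √2*√q)
z - A(-67) = 20484 - √2*√(-67) = 20484 - √2*I*√67 = 20484 - I*√134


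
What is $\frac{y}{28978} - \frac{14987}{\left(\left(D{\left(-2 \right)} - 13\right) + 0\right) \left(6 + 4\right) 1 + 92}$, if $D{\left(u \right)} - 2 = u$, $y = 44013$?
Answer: $\frac{108991445}{275291} \approx 395.91$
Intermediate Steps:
$D{\left(u \right)} = 2 + u$
$\frac{y}{28978} - \frac{14987}{\left(\left(D{\left(-2 \right)} - 13\right) + 0\right) \left(6 + 4\right) 1 + 92} = \frac{44013}{28978} - \frac{14987}{\left(\left(\left(2 - 2\right) - 13\right) + 0\right) \left(6 + 4\right) 1 + 92} = 44013 \cdot \frac{1}{28978} - \frac{14987}{\left(\left(0 - 13\right) + 0\right) 10 \cdot 1 + 92} = \frac{44013}{28978} - \frac{14987}{\left(-13 + 0\right) 10 + 92} = \frac{44013}{28978} - \frac{14987}{\left(-13\right) 10 + 92} = \frac{44013}{28978} - \frac{14987}{-130 + 92} = \frac{44013}{28978} - \frac{14987}{-38} = \frac{44013}{28978} - - \frac{14987}{38} = \frac{44013}{28978} + \frac{14987}{38} = \frac{108991445}{275291}$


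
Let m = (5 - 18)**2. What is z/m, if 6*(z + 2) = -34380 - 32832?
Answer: -11204/169 ≈ -66.296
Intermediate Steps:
z = -11204 (z = -2 + (-34380 - 32832)/6 = -2 + (1/6)*(-67212) = -2 - 11202 = -11204)
m = 169 (m = (-13)**2 = 169)
z/m = -11204/169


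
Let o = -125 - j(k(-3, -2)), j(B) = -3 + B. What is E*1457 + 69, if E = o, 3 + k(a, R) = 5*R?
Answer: -158744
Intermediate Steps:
k(a, R) = -3 + 5*R
o = -109 (o = -125 - (-3 + (-3 + 5*(-2))) = -125 - (-3 + (-3 - 10)) = -125 - (-3 - 13) = -125 - 1*(-16) = -125 + 16 = -109)
E = -109
E*1457 + 69 = -109*1457 + 69 = -158813 + 69 = -158744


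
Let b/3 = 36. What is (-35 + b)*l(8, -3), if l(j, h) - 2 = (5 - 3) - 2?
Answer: 146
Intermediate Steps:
b = 108 (b = 3*36 = 108)
l(j, h) = 2 (l(j, h) = 2 + ((5 - 3) - 2) = 2 + (2 - 2) = 2 + 0 = 2)
(-35 + b)*l(8, -3) = (-35 + 108)*2 = 73*2 = 146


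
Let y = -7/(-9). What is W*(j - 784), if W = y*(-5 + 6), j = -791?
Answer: -1225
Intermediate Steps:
y = 7/9 (y = -7*(-⅑) = 7/9 ≈ 0.77778)
W = 7/9 (W = 7*(-5 + 6)/9 = (7/9)*1 = 7/9 ≈ 0.77778)
W*(j - 784) = 7*(-791 - 784)/9 = (7/9)*(-1575) = -1225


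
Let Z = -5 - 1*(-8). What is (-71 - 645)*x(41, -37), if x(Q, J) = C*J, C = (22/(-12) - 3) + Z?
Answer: -145706/3 ≈ -48569.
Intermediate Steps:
Z = 3 (Z = -5 + 8 = 3)
C = -11/6 (C = (22/(-12) - 3) + 3 = (22*(-1/12) - 3) + 3 = (-11/6 - 3) + 3 = -29/6 + 3 = -11/6 ≈ -1.8333)
x(Q, J) = -11*J/6
(-71 - 645)*x(41, -37) = (-71 - 645)*(-11/6*(-37)) = -716*407/6 = -145706/3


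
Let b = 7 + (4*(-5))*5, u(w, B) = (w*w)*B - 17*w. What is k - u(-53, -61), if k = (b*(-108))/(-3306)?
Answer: 93915174/551 ≈ 1.7045e+5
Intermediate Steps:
u(w, B) = -17*w + B*w**2 (u(w, B) = w**2*B - 17*w = B*w**2 - 17*w = -17*w + B*w**2)
b = -93 (b = 7 - 20*5 = 7 - 100 = -93)
k = -1674/551 (k = -93*(-108)/(-3306) = 10044*(-1/3306) = -1674/551 ≈ -3.0381)
k - u(-53, -61) = -1674/551 - (-53)*(-17 - 61*(-53)) = -1674/551 - (-53)*(-17 + 3233) = -1674/551 - (-53)*3216 = -1674/551 - 1*(-170448) = -1674/551 + 170448 = 93915174/551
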